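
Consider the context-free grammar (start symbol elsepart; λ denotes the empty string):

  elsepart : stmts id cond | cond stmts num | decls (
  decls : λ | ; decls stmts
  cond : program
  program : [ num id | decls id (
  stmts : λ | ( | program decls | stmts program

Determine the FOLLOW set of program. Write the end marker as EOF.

{ EOF, (, ;, [, id, num }

In cond : program: program is at the end, add FOLLOW(cond) = { EOF, (, ;, [, id, num }.
In stmts : program decls: add FIRST(decls)\{λ} = { ; }.
  Since decls is nullable, also add FOLLOW(stmts) = { (, ;, [, id, num }.
In stmts : stmts program: program is at the end, add FOLLOW(stmts) = { (, ;, [, id, num }.
Union: FOLLOW(program) = { EOF, (, ;, [, id, num }.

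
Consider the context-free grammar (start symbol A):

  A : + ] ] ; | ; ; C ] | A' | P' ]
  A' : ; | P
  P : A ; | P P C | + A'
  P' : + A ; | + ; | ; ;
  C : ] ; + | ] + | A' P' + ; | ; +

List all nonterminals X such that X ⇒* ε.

No nonterminal has an empty production or an RHS whose symbols are all nullable.

{ } (none)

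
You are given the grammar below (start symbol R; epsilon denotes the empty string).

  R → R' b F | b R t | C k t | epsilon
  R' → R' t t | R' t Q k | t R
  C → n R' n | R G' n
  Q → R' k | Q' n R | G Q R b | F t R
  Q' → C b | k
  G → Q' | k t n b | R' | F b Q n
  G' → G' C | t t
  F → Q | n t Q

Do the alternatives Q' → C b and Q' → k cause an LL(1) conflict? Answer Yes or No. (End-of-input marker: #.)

FIRST(C b) = { b, n, t } and FIRST(k) = { k }.
The FIRST sets are disjoint and neither alternative is nullable — no conflict.

No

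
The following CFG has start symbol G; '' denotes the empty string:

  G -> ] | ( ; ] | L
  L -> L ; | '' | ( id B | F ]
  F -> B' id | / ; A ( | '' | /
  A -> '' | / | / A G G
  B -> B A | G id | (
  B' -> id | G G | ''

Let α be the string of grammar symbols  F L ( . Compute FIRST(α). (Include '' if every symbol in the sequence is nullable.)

Add FIRST(F)\{''} = { (, /, ;, ], id }; F is nullable, continue.
Add FIRST(L)\{''} = { (, /, ;, ], id }; L is nullable, continue.
( is a terminal; add {(} and stop.

{ (, /, ;, ], id }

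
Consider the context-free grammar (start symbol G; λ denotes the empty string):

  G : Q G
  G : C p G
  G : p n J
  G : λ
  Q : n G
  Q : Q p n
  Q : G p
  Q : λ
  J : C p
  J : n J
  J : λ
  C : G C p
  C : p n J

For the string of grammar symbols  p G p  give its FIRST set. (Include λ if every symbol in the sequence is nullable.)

{ p }

p is a terminal; add {p} and stop.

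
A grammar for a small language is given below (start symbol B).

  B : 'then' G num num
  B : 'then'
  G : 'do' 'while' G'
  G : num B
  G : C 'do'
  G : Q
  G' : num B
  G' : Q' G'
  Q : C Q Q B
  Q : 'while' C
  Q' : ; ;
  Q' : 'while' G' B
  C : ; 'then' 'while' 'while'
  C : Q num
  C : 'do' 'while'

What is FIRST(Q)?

From Q : C Q Q B: add FIRST(C) = { 'do', 'while', ; }.
Q : 'while' C contributes {'while'}.
Union: FIRST(Q) = { 'do', 'while', ; }.

{ 'do', 'while', ; }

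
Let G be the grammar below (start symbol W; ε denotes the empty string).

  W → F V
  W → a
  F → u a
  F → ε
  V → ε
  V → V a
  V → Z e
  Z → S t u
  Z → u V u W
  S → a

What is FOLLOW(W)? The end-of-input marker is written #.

W is the start symbol, so # ∈ FOLLOW(W).
In Z → u V u W: W is at the end, add FOLLOW(Z) = { e }.
Union: FOLLOW(W) = { #, e }.

{ #, e }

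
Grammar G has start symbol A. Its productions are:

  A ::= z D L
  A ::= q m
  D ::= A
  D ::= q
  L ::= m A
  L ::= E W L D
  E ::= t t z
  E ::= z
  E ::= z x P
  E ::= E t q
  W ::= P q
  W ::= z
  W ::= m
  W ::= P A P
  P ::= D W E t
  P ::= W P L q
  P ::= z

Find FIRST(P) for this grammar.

From P ::= D W E t: add FIRST(D) = { q, z }.
From P ::= W P L q: add FIRST(W) = { m, q, z }.
P ::= z contributes {z}.
Union: FIRST(P) = { m, q, z }.

{ m, q, z }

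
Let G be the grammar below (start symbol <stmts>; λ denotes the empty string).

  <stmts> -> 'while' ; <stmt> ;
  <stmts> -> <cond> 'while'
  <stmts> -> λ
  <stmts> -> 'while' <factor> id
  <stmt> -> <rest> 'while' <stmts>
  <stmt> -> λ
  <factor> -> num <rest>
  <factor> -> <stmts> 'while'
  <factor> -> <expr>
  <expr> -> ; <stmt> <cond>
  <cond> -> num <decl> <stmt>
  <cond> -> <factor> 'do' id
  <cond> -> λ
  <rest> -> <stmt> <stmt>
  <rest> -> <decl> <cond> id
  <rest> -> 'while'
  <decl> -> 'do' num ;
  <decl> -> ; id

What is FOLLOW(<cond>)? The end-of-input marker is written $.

In <stmts> -> <cond> 'while': add FIRST('while') = { 'while' }.
In <expr> -> ; <stmt> <cond>: <cond> is at the end, add FOLLOW(<expr>) = { 'do', id }.
In <rest> -> <decl> <cond> id: add FIRST(id) = { id }.
Union: FOLLOW(<cond>) = { 'do', 'while', id }.

{ 'do', 'while', id }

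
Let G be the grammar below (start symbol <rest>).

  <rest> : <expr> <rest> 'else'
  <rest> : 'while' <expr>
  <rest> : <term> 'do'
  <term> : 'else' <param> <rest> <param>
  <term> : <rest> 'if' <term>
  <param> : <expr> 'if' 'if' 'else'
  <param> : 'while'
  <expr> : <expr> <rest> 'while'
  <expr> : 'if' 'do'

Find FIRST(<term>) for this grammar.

{ 'else', 'if', 'while' }

<term> : 'else' <param> <rest> <param> contributes {'else'}.
From <term> : <rest> 'if' <term>: add FIRST(<rest>) = { 'else', 'if', 'while' }.
Union: FIRST(<term>) = { 'else', 'if', 'while' }.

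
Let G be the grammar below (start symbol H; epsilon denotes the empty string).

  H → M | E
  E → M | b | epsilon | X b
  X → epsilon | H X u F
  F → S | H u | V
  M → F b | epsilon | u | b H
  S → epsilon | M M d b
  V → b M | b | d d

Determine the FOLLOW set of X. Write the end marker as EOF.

In E → X b: add FIRST(b) = { b }.
In X → H X u F: add FIRST(u F) = { u }.
Union: FOLLOW(X) = { b, u }.

{ b, u }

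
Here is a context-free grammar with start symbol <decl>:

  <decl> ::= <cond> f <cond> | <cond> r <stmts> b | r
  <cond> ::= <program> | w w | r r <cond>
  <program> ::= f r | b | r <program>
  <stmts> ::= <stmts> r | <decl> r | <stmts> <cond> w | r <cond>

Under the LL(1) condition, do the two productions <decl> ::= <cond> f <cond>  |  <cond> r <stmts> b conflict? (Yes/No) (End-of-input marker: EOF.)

Yes

FIRST(<cond> f <cond>) = { b, f, r, w } and FIRST(<cond> r <stmts> b) = { b, f, r, w }.
Both contain b, so the two alternatives are not disjoint — LL(1) conflict.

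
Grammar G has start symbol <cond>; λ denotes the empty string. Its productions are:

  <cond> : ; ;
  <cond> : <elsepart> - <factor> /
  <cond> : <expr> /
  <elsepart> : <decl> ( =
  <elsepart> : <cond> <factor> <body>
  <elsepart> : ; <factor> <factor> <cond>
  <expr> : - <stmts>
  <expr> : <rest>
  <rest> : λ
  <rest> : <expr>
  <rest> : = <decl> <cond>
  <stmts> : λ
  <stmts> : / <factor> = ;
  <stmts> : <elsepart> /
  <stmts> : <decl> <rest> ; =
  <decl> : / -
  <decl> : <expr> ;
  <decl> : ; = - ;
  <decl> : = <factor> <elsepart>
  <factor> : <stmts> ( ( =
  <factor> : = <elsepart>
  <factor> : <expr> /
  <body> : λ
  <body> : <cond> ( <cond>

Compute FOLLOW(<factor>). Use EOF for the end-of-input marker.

In <cond> : <elsepart> - <factor> /: add FIRST(/) = { / }.
In <elsepart> : <cond> <factor> <body>: add FIRST(<body>)\{λ} = { -, /, ;, = }.
  Since <body> is nullable, also add FOLLOW(<elsepart>) = { (, -, /, ;, = }.
In <elsepart> : ; <factor> <factor> <cond>: add FIRST(<factor> <cond>) = { (, -, /, ;, = }.
In <elsepart> : ; <factor> <factor> <cond>: add FIRST(<cond>) = { -, /, ;, = }.
In <stmts> : / <factor> = ;: add FIRST(= ;) = { = }.
In <decl> : = <factor> <elsepart>: add FIRST(<elsepart>) = { -, /, ;, = }.
Union: FOLLOW(<factor>) = { (, -, /, ;, = }.

{ (, -, /, ;, = }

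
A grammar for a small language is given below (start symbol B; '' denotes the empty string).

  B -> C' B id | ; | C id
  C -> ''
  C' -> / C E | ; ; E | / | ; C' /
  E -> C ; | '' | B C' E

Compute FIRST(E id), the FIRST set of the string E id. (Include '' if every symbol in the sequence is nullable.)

{ /, ;, id }

Add FIRST(E)\{''} = { /, ;, id }; E is nullable, continue.
id is a terminal; add {id} and stop.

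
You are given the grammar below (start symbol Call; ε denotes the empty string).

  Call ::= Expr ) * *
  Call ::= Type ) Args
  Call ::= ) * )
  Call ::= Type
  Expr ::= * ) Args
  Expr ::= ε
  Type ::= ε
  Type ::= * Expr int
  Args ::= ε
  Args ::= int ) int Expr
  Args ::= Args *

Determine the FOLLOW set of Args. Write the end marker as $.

{ $, ), *, int }

In Call ::= Type ) Args: Args is at the end, add FOLLOW(Call) = { $ }.
In Expr ::= * ) Args: Args is at the end, add FOLLOW(Expr) = { $, ), *, int }.
In Args ::= Args *: add FIRST(*) = { * }.
Union: FOLLOW(Args) = { $, ), *, int }.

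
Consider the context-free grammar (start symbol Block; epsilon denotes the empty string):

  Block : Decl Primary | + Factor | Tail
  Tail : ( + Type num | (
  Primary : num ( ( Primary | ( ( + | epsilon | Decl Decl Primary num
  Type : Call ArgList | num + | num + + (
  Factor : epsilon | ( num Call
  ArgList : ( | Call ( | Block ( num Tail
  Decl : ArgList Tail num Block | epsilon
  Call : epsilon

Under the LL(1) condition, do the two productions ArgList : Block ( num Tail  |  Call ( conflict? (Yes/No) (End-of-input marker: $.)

Yes

FIRST(Block ( num Tail) = { (, +, num } and FIRST(Call () = { ( }.
Both contain (, so the two alternatives are not disjoint — LL(1) conflict.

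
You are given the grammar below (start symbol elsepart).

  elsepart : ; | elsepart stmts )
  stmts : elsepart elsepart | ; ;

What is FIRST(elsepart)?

{ ; }

elsepart : ; contributes {;}.
From elsepart : elsepart stmts ): add FIRST(elsepart) = { ; }.
Union: FIRST(elsepart) = { ; }.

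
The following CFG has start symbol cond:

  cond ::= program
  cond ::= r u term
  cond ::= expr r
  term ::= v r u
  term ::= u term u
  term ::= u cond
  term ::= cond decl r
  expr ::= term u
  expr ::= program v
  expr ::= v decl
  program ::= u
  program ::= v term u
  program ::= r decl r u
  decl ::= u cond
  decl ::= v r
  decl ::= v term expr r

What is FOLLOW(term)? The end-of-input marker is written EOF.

In cond ::= r u term: term is at the end, add FOLLOW(cond) = { EOF, r, u, v }.
In term ::= u term u: add FIRST(u) = { u }.
In expr ::= term u: add FIRST(u) = { u }.
In program ::= v term u: add FIRST(u) = { u }.
In decl ::= v term expr r: add FIRST(expr r) = { r, u, v }.
Union: FOLLOW(term) = { EOF, r, u, v }.

{ EOF, r, u, v }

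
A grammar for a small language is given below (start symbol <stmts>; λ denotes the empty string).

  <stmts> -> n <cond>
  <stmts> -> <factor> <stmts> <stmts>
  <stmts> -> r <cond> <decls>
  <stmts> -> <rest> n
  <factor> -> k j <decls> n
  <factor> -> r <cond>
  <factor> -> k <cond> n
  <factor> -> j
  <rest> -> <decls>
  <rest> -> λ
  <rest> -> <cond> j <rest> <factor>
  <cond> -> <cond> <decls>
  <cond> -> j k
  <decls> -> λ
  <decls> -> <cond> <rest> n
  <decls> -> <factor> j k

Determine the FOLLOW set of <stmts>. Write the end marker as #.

{ #, j, k, n, r }

<stmts> is the start symbol, so # ∈ FOLLOW(<stmts>).
In <stmts> -> <factor> <stmts> <stmts>: add FIRST(<stmts>) = { j, k, n, r }.
In <stmts> -> <factor> <stmts> <stmts>: <stmts> is at the end, add FOLLOW(<stmts>) = { #, j, k, n, r }.
Union: FOLLOW(<stmts>) = { #, j, k, n, r }.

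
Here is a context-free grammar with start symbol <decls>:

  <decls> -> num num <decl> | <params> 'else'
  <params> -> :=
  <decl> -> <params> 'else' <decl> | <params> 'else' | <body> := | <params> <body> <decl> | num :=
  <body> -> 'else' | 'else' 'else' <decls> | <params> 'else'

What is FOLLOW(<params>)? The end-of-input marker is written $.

In <decls> -> <params> 'else': add FIRST('else') = { 'else' }.
In <decl> -> <params> 'else' <decl>: add FIRST('else' <decl>) = { 'else' }.
In <decl> -> <params> 'else': add FIRST('else') = { 'else' }.
In <decl> -> <params> <body> <decl>: add FIRST(<body> <decl>) = { 'else', := }.
In <body> -> <params> 'else': add FIRST('else') = { 'else' }.
Union: FOLLOW(<params>) = { 'else', := }.

{ 'else', := }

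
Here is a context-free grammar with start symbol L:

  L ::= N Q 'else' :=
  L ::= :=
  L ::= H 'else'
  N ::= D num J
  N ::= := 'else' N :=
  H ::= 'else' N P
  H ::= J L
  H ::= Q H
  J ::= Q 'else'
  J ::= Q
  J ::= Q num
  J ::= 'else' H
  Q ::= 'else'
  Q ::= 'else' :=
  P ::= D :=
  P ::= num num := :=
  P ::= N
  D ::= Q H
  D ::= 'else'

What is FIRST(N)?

From N ::= D num J: add FIRST(D) = { 'else' }.
N ::= := 'else' N := contributes {:=}.
Union: FIRST(N) = { 'else', := }.

{ 'else', := }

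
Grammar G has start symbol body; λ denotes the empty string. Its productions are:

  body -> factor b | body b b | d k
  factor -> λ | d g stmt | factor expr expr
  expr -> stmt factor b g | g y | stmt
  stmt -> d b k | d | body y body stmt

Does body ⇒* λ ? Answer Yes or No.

No

Nullable nonterminals: factor.
No production of body has an RHS whose symbols are all nullable, so body is not nullable.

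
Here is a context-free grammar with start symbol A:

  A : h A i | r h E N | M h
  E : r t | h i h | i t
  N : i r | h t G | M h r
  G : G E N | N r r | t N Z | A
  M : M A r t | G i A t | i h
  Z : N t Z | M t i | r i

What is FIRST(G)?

From G : G E N: add FIRST(G) = { h, i, r, t }.
From G : N r r: add FIRST(N) = { h, i, r, t }.
G : t N Z contributes {t}.
From G : A: add FIRST(A) = { h, i, r, t }.
Union: FIRST(G) = { h, i, r, t }.

{ h, i, r, t }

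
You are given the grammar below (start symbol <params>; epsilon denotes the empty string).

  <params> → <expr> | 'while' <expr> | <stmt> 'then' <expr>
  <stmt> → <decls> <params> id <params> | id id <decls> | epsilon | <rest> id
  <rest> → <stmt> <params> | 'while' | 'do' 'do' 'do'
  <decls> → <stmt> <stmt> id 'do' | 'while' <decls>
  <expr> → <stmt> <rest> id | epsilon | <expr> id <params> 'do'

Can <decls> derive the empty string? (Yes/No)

No

Nullable nonterminals: <expr>, <params>, <rest>, <stmt>.
No production of <decls> has an RHS whose symbols are all nullable, so <decls> is not nullable.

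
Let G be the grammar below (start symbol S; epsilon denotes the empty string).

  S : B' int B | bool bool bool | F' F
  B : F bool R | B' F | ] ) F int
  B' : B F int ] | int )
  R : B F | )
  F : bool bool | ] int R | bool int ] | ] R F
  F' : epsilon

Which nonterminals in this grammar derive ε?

Directly nullable (have an epsilon-production): F'.
No other nonterminal has a production whose RHS symbols are all nullable.

{ F' }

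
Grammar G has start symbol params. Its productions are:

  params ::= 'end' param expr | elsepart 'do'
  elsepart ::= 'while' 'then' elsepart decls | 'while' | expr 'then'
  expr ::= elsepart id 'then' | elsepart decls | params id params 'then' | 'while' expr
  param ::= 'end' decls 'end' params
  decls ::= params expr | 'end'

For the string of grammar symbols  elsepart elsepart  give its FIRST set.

{ 'end', 'while' }

Add FIRST(elsepart) = { 'end', 'while' }; elsepart is not nullable, stop.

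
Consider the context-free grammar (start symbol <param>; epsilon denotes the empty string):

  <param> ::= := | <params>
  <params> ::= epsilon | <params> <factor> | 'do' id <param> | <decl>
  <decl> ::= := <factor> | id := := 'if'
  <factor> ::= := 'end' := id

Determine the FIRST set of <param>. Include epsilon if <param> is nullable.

<param> ::= := contributes {:=}.
From <param> ::= <params>: add FIRST(<params>) = { 'do', :=, id, epsilon } (including epsilon since <params> is nullable).
Union: FIRST(<param>) = { 'do', :=, id, epsilon }.

{ 'do', :=, id, epsilon }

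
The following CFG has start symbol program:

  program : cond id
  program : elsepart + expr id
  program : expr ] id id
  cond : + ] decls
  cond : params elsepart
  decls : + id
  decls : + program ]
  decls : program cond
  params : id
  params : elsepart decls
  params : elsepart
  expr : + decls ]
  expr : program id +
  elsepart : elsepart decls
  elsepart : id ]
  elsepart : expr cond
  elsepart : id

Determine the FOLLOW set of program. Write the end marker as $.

{ $, +, ], id }

program is the start symbol, so $ ∈ FOLLOW(program).
In decls : + program ]: add FIRST(]) = { ] }.
In decls : program cond: add FIRST(cond) = { +, id }.
In expr : program id +: add FIRST(id +) = { id }.
Union: FOLLOW(program) = { $, +, ], id }.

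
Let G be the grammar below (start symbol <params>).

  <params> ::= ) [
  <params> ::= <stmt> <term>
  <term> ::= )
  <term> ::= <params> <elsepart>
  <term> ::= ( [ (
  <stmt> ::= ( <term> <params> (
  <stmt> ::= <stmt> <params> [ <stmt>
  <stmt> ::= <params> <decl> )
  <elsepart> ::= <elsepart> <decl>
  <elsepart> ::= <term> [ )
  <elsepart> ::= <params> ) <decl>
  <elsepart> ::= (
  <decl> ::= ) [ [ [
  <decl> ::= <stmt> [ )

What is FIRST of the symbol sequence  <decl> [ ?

Add FIRST(<decl>) = { (, ) }; <decl> is not nullable, stop.

{ (, ) }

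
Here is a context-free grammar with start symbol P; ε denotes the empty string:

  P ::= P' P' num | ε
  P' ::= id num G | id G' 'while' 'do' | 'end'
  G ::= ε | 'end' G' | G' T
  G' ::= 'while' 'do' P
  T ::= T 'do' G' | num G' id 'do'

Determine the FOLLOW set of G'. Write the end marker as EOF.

{ 'do', 'end', 'while', id, num }

In P' ::= id G' 'while' 'do': add FIRST('while' 'do') = { 'while' }.
In G ::= 'end' G': G' is at the end, add FOLLOW(G) = { 'end', id, num }.
In G ::= G' T: add FIRST(T) = { num }.
In T ::= T 'do' G': G' is at the end, add FOLLOW(T) = { 'do', 'end', id, num }.
In T ::= num G' id 'do': add FIRST(id 'do') = { id }.
Union: FOLLOW(G') = { 'do', 'end', 'while', id, num }.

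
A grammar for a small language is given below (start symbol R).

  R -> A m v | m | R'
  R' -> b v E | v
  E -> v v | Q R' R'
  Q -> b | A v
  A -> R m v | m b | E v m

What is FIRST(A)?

{ b, m, v }

From A -> R m v: add FIRST(R) = { b, m, v }.
A -> m b contributes {m}.
From A -> E v m: add FIRST(E) = { b, m, v }.
Union: FIRST(A) = { b, m, v }.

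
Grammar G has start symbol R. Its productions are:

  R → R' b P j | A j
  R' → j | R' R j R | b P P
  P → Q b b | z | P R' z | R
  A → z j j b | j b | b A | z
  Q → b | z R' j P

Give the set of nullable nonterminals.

No nonterminal has an empty production or an RHS whose symbols are all nullable.

{ } (none)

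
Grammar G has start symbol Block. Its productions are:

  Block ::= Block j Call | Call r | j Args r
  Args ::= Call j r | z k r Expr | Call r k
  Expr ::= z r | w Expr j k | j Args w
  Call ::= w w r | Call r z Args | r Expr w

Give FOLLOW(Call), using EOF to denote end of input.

In Block ::= Block j Call: Call is at the end, add FOLLOW(Block) = { EOF, j }.
In Block ::= Call r: add FIRST(r) = { r }.
In Args ::= Call j r: add FIRST(j r) = { j }.
In Args ::= Call r k: add FIRST(r k) = { r }.
In Call ::= Call r z Args: add FIRST(r z Args) = { r }.
Union: FOLLOW(Call) = { EOF, j, r }.

{ EOF, j, r }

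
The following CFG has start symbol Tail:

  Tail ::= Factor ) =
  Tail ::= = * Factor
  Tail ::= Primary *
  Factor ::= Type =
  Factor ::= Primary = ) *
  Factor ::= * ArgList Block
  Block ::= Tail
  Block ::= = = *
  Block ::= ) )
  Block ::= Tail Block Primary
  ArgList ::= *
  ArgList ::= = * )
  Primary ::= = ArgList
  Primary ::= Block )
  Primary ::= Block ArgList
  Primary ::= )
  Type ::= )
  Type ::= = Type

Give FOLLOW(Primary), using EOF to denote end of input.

In Tail ::= Primary *: add FIRST(*) = { * }.
In Factor ::= Primary = ) *: add FIRST(= ) *) = { = }.
In Block ::= Tail Block Primary: Primary is at the end, add FOLLOW(Block) = { EOF, ), *, = }.
Union: FOLLOW(Primary) = { EOF, ), *, = }.

{ EOF, ), *, = }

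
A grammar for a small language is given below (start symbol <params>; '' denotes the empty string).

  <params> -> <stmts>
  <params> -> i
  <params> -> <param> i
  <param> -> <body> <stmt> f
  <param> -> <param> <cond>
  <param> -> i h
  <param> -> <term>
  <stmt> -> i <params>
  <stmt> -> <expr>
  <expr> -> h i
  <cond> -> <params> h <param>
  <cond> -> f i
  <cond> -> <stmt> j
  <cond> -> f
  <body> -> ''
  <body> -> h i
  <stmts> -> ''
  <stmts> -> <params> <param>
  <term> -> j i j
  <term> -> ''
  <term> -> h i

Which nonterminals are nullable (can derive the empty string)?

{ <body>, <param>, <params>, <stmts>, <term> }

Directly nullable (have an ''-production): <body>, <stmts>, <term>.
<param> -> <term> with every symbol nullable, so <param> is nullable.
<params> -> <stmts> with every symbol nullable, so <params> is nullable.
No other nonterminal has a production whose RHS symbols are all nullable.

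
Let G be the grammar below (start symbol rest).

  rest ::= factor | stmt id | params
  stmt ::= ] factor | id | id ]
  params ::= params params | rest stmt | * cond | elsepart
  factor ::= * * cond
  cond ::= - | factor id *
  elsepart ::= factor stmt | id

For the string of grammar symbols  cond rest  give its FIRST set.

Add FIRST(cond) = { *, - }; cond is not nullable, stop.

{ *, - }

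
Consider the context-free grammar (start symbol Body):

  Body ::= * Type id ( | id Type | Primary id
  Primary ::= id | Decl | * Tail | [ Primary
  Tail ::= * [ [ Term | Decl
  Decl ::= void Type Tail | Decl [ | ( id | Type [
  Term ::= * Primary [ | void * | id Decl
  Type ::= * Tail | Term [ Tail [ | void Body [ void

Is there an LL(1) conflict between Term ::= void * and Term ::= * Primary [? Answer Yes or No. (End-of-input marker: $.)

FIRST(void *) = { void } and FIRST(* Primary [) = { * }.
The FIRST sets are disjoint and neither alternative is nullable — no conflict.

No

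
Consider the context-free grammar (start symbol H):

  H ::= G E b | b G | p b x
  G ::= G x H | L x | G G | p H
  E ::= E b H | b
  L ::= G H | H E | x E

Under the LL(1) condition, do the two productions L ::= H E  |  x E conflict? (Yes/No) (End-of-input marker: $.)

FIRST(H E) = { b, p, x } and FIRST(x E) = { x }.
Both contain x, so the two alternatives are not disjoint — LL(1) conflict.

Yes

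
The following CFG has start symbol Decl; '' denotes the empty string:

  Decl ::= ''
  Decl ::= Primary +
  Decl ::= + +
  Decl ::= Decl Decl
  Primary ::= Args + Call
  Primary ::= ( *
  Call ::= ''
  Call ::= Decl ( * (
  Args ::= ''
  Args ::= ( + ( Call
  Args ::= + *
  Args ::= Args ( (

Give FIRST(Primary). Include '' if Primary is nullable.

From Primary ::= Args + Call: Args nullable, take FIRST(Args) ∪ {+} = { (, + }.
Primary ::= ( * contributes {(}.
Union: FIRST(Primary) = { (, + }.

{ (, + }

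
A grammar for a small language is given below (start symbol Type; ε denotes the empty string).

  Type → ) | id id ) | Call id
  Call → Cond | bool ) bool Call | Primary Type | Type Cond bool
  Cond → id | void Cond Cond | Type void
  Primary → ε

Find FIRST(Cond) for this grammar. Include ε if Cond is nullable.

{ ), bool, id, void }

Cond → id contributes {id}.
Cond → void Cond Cond contributes {void}.
From Cond → Type void: add FIRST(Type) = { ), bool, id, void }.
Union: FIRST(Cond) = { ), bool, id, void }.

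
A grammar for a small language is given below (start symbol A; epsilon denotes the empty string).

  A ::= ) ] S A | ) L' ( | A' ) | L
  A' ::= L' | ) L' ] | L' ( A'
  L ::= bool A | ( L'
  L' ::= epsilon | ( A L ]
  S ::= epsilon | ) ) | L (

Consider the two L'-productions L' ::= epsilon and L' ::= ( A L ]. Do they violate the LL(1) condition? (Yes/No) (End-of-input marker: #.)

FIRST(epsilon) = { epsilon } and FIRST(( A L ]) = { ( }.
The first alternative is nullable and FOLLOW(L') = { #, (, ), ], bool } shares ( with FIRST of the second — conflict.

Yes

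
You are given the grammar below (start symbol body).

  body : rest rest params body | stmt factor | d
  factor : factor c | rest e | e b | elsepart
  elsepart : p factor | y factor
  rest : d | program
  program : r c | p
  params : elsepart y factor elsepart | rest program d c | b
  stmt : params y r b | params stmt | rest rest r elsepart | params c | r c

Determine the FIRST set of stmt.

{ b, d, p, r, y }

From stmt : params y r b: add FIRST(params) = { b, d, p, r, y }.
From stmt : params stmt: add FIRST(params) = { b, d, p, r, y }.
From stmt : rest rest r elsepart: add FIRST(rest) = { d, p, r }.
From stmt : params c: add FIRST(params) = { b, d, p, r, y }.
stmt : r c contributes {r}.
Union: FIRST(stmt) = { b, d, p, r, y }.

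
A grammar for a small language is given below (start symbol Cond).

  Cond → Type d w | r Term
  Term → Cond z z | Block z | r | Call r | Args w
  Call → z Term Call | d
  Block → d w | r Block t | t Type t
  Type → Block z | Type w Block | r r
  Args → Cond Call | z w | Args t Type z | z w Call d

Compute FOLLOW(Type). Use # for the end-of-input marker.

{ d, t, w, z }

In Cond → Type d w: add FIRST(d w) = { d }.
In Block → t Type t: add FIRST(t) = { t }.
In Type → Type w Block: add FIRST(w Block) = { w }.
In Args → Args t Type z: add FIRST(z) = { z }.
Union: FOLLOW(Type) = { d, t, w, z }.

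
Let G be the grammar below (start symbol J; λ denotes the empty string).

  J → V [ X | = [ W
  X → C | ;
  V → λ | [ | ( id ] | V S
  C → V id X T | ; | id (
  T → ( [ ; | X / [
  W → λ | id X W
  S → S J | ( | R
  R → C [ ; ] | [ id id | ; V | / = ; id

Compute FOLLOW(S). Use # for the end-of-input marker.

{ (, /, ;, =, [, id }

In V → V S: S is at the end, add FOLLOW(V) = { (, /, ;, =, [, id }.
In S → S J: add FIRST(J) = { (, /, ;, =, [, id }.
Union: FOLLOW(S) = { (, /, ;, =, [, id }.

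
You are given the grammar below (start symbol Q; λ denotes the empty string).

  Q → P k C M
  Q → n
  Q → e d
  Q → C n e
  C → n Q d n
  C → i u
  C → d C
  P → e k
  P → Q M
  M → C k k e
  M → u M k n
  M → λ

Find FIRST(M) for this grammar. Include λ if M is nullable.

{ d, i, n, u, λ }

From M → C k k e: add FIRST(C) = { d, i, n }.
M → u M k n contributes {u}.
M → λ contributes λ.
Union: FIRST(M) = { d, i, n, u, λ }.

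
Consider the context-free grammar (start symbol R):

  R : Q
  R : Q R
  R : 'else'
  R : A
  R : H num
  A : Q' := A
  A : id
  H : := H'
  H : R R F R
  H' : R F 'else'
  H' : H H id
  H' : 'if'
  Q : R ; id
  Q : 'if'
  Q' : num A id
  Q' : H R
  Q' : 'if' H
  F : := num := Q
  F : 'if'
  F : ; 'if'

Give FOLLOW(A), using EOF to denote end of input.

In R : A: A is at the end, add FOLLOW(R) = { EOF, 'else', 'if', :=, ;, id, num }.
In A : Q' := A: A is at the end, add FOLLOW(A) = { EOF, 'else', 'if', :=, ;, id, num }.
In Q' : num A id: add FIRST(id) = { id }.
Union: FOLLOW(A) = { EOF, 'else', 'if', :=, ;, id, num }.

{ EOF, 'else', 'if', :=, ;, id, num }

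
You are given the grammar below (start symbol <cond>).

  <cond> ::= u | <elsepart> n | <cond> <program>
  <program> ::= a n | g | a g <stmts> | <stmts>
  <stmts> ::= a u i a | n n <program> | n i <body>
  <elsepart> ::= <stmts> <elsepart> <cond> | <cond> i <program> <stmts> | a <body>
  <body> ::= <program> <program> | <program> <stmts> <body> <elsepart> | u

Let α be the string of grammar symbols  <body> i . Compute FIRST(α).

Add FIRST(<body>) = { a, g, n, u }; <body> is not nullable, stop.

{ a, g, n, u }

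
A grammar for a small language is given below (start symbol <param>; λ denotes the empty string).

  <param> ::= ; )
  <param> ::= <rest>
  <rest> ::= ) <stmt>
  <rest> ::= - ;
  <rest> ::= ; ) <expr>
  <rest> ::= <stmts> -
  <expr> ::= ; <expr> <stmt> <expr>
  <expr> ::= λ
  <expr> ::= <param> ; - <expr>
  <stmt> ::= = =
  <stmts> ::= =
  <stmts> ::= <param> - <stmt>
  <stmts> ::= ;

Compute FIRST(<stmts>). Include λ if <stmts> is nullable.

{ ), -, ;, = }

<stmts> ::= = contributes {=}.
From <stmts> ::= <param> - <stmt>: add FIRST(<param>) = { ), -, ;, = }.
<stmts> ::= ; contributes {;}.
Union: FIRST(<stmts>) = { ), -, ;, = }.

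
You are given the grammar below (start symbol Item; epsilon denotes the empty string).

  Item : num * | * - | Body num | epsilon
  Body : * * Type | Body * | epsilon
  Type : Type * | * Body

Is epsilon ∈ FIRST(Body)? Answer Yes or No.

Body has an epsilon-production, so Body ⇒ epsilon.

Yes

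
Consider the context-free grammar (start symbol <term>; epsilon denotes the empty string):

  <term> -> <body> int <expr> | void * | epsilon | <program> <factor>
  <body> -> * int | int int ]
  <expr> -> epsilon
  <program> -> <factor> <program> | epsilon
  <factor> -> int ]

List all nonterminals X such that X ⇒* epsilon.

Directly nullable (have an epsilon-production): <term>, <expr>, <program>.
No other nonterminal has a production whose RHS symbols are all nullable.

{ <expr>, <program>, <term> }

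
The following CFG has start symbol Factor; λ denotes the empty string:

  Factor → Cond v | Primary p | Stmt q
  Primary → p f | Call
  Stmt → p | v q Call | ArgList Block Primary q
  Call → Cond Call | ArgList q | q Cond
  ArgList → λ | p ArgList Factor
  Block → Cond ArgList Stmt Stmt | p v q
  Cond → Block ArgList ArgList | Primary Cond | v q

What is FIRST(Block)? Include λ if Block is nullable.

{ p, q, v }

From Block → Cond ArgList Stmt Stmt: add FIRST(Cond) = { p, q, v }.
Block → p v q contributes {p}.
Union: FIRST(Block) = { p, q, v }.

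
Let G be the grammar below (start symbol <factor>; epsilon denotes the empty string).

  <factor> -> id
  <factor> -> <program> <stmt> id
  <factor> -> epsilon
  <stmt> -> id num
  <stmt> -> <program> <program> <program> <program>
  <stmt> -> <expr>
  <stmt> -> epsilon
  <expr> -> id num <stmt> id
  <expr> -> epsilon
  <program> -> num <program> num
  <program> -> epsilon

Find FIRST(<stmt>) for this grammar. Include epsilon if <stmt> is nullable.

<stmt> -> id num contributes {id}.
From <stmt> -> <program> <program> <program> <program>: <program>, <program>, <program>, <program> nullable, take FIRST(<program>) ∪ FIRST(<program>) ∪ FIRST(<program>) ∪ FIRST(<program>) = { num }; also epsilon since the whole RHS is nullable.
From <stmt> -> <expr>: add FIRST(<expr>) = { id, epsilon } (including epsilon since <expr> is nullable).
<stmt> -> epsilon contributes epsilon.
Union: FIRST(<stmt>) = { id, num, epsilon }.

{ id, num, epsilon }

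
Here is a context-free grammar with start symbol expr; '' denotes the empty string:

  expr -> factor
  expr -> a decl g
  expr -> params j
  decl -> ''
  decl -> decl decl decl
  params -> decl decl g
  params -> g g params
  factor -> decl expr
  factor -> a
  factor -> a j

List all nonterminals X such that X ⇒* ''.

{ decl }

Directly nullable (have an ''-production): decl.
No other nonterminal has a production whose RHS symbols are all nullable.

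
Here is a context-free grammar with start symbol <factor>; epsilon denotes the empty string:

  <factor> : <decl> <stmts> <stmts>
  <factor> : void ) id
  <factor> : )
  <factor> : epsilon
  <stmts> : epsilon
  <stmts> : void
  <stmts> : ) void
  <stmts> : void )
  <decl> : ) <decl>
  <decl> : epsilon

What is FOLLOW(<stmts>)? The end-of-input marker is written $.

In <factor> : <decl> <stmts> <stmts>: add FIRST(<stmts>)\{epsilon} = { ), void }.
  Since <stmts> is nullable, also add FOLLOW(<factor>) = { $ }.
In <factor> : <decl> <stmts> <stmts>: <stmts> is at the end, add FOLLOW(<factor>) = { $ }.
Union: FOLLOW(<stmts>) = { $, ), void }.

{ $, ), void }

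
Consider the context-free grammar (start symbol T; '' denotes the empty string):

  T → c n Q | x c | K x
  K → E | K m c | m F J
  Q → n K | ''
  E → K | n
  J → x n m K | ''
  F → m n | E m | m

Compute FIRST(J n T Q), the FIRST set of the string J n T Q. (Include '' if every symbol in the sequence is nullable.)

Add FIRST(J)\{''} = { x }; J is nullable, continue.
n is a terminal; add {n} and stop.

{ n, x }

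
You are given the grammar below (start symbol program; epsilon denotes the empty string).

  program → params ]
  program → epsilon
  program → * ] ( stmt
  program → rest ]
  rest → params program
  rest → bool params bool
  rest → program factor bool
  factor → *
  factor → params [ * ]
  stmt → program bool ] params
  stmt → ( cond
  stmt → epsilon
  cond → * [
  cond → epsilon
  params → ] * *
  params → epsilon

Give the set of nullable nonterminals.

Directly nullable (have an epsilon-production): program, stmt, cond, params.
rest → params program with every symbol nullable, so rest is nullable.
No other nonterminal has a production whose RHS symbols are all nullable.

{ cond, params, program, rest, stmt }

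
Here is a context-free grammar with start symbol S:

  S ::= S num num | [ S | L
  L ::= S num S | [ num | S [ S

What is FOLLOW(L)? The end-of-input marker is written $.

In S ::= L: L is at the end, add FOLLOW(S) = { $, [, num }.
Union: FOLLOW(L) = { $, [, num }.

{ $, [, num }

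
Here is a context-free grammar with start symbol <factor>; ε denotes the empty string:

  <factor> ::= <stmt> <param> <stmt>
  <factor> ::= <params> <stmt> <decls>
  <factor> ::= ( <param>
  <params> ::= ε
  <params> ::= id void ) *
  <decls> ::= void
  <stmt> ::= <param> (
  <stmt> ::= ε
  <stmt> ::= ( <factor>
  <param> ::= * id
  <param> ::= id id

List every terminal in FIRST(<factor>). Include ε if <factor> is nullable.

From <factor> ::= <stmt> <param> <stmt>: <stmt> nullable, take FIRST(<stmt>) ∪ FIRST(<param>) = { (, *, id }.
From <factor> ::= <params> <stmt> <decls>: <params>, <stmt> nullable, take FIRST(<params>) ∪ FIRST(<stmt>) ∪ FIRST(<decls>) = { (, *, id, void }.
<factor> ::= ( <param> contributes {(}.
Union: FIRST(<factor>) = { (, *, id, void }.

{ (, *, id, void }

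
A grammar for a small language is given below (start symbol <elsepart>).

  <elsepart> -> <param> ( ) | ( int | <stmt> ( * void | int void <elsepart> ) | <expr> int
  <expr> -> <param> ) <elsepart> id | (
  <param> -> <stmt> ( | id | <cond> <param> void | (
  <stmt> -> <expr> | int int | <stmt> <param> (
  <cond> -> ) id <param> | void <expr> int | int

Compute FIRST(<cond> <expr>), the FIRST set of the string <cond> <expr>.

{ ), int, void }

Add FIRST(<cond>) = { ), int, void }; <cond> is not nullable, stop.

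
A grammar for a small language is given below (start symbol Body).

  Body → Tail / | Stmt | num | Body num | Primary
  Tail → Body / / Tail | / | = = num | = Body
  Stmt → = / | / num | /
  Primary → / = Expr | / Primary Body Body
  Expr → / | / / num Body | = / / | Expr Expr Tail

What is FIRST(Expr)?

{ /, = }

Expr → / contributes {/}.
Expr → / / num Body contributes {/}.
Expr → = / / contributes {=}.
From Expr → Expr Expr Tail: add FIRST(Expr) = { /, = }.
Union: FIRST(Expr) = { /, = }.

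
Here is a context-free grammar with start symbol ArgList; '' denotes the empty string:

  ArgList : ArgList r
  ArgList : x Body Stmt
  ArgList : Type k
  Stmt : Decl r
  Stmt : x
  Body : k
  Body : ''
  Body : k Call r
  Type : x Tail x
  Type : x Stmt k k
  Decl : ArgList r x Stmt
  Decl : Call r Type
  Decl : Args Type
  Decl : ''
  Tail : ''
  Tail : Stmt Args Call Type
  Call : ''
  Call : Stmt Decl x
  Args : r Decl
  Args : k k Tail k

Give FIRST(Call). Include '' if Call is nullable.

Call : '' contributes ''.
From Call : Stmt Decl x: add FIRST(Stmt) = { k, r, x }.
Union: FIRST(Call) = { k, r, x, '' }.

{ k, r, x, '' }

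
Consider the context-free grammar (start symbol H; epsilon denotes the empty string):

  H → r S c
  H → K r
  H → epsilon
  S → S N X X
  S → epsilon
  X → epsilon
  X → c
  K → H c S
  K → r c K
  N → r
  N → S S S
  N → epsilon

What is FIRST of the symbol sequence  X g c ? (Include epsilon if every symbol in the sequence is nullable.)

Add FIRST(X)\{epsilon} = { c }; X is nullable, continue.
g is a terminal; add {g} and stop.

{ c, g }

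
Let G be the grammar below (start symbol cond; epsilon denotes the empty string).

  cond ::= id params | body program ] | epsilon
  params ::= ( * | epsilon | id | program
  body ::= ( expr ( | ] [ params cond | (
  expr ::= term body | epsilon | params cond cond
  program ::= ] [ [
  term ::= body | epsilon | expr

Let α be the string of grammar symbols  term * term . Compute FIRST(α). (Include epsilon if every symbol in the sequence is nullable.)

Add FIRST(term)\{epsilon} = { (, ], id }; term is nullable, continue.
* is a terminal; add {*} and stop.

{ (, *, ], id }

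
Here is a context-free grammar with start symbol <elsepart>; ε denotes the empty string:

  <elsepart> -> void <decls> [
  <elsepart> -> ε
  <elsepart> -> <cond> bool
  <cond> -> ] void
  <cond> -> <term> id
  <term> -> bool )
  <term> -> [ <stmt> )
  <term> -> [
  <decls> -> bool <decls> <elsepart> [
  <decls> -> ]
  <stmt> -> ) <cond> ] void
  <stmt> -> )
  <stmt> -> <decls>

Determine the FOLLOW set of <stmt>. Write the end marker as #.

{ ) }

In <term> -> [ <stmt> ): add FIRST()) = { ) }.
Union: FOLLOW(<stmt>) = { ) }.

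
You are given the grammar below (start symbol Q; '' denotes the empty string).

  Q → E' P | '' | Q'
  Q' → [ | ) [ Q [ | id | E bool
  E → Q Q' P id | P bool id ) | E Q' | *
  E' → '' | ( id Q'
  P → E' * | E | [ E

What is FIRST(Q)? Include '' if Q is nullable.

{ (, ), *, [, id, '' }

From Q → E' P: E' nullable, take FIRST(E') ∪ FIRST(P) = { (, ), *, [, id }.
Q → '' contributes ''.
From Q → Q': add FIRST(Q') = { (, ), *, [, id }.
Union: FIRST(Q) = { (, ), *, [, id, '' }.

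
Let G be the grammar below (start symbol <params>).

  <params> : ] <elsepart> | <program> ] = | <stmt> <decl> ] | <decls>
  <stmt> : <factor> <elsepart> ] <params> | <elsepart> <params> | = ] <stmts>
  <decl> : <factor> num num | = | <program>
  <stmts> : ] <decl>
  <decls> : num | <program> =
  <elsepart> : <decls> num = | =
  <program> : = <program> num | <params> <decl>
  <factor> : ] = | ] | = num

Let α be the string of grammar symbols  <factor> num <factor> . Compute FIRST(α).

{ =, ] }

Add FIRST(<factor>) = { =, ] }; <factor> is not nullable, stop.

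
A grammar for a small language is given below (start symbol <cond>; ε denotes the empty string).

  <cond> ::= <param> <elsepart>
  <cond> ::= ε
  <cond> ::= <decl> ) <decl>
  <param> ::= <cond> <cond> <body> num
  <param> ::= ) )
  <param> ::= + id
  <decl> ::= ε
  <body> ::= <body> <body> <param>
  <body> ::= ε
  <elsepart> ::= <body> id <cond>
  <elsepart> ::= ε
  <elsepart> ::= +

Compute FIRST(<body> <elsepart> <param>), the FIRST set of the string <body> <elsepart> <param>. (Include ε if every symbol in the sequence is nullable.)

{ ), +, id, num }

Add FIRST(<body>)\{ε} = { ), +, num }; <body> is nullable, continue.
Add FIRST(<elsepart>)\{ε} = { ), +, id, num }; <elsepart> is nullable, continue.
Add FIRST(<param>) = { ), +, num }; <param> is not nullable, stop.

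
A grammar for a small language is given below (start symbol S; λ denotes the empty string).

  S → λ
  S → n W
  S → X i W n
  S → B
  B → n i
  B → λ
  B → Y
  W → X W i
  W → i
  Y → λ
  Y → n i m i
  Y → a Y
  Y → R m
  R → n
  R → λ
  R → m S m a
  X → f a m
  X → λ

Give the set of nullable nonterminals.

{ B, R, S, X, Y }

Directly nullable (have an λ-production): S, B, Y, R, X.
No other nonterminal has a production whose RHS symbols are all nullable.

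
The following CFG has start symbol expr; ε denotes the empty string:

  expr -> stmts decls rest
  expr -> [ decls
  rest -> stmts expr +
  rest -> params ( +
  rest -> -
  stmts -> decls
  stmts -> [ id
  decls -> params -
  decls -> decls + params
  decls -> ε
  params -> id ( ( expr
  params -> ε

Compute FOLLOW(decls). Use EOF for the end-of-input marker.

{ EOF, (, +, -, [, id }

In expr -> stmts decls rest: add FIRST(rest) = { (, +, -, [, id }.
In expr -> [ decls: decls is at the end, add FOLLOW(expr) = { EOF, (, +, -, [, id }.
In stmts -> decls: decls is at the end, add FOLLOW(stmts) = { (, +, -, [, id }.
In decls -> decls + params: add FIRST(+ params) = { + }.
Union: FOLLOW(decls) = { EOF, (, +, -, [, id }.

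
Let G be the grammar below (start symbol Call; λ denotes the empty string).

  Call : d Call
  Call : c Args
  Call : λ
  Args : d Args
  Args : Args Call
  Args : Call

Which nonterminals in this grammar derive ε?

Directly nullable (have an λ-production): Call.
Args : Args Call with every symbol nullable, so Args is nullable.

{ Args, Call }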